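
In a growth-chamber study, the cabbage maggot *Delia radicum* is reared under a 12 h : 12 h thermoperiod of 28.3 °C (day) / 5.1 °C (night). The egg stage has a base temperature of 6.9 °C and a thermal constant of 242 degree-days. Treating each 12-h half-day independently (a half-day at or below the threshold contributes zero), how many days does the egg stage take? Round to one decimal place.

Day half: max(0, 28.3 − 6.9) × 0.5 = 21.4 × 0.5 = 10.70 DD.
Night half: max(0, 5.1 − 6.9) × 0.5 = 0.0 × 0.5 = 0.00 DD.
Per 24 h: 10.70 DD/day.
Duration = 242 / 10.70 = 22.617 ≈ 22.6 days.

22.6 days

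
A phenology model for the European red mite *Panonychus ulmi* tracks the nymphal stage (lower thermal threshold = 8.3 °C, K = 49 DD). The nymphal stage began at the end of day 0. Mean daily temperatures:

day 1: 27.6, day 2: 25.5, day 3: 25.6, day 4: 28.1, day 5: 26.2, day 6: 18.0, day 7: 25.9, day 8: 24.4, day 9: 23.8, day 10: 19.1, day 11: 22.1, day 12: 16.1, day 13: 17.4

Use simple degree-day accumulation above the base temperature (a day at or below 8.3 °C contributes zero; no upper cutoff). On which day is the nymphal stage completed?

Daily DD above 8.3 °C: 19.3, 17.2, 17.3, 19.8, 17.9, 9.7, 17.6, 16.1, 15.5, 10.8, 13.8, 7.8, 9.1.
Cumulative: 19.3, 36.5, 53.8, 73.6, 91.5, 101.2, 118.8, 134.9, 150.4, 161.2, 175.0, 182.8, 191.9.
The total first reaches 49 DD on day 3.

day 3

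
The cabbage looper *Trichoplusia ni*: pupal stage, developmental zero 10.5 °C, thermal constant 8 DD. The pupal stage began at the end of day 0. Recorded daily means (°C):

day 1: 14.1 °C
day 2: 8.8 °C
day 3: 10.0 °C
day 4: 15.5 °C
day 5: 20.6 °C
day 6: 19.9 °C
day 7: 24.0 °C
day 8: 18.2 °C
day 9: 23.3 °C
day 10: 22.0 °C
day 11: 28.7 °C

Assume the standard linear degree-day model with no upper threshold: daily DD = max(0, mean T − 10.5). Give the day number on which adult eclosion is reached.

Daily DD above 10.5 °C: 3.6, 0.0, 0.0, 5.0, 10.1, 9.4, 13.5, 7.7, 12.8, 11.5, 18.2.
Cumulative: 3.6, 3.6, 3.6, 8.6, 18.7, 28.1, 41.6, 49.3, 62.1, 73.6, 91.8.
The total first reaches 8 DD on day 4.

day 4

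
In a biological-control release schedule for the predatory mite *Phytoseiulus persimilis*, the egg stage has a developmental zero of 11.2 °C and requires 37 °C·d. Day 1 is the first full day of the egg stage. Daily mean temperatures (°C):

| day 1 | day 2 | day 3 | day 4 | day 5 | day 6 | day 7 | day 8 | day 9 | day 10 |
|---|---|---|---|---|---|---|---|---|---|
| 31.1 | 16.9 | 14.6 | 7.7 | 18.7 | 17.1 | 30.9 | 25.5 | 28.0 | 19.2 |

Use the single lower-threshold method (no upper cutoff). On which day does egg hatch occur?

day 6

Daily DD above 11.2 °C: 19.9, 5.7, 3.4, 0.0, 7.5, 5.9, 19.7, 14.3, 16.8, 8.0.
Cumulative: 19.9, 25.6, 29.0, 29.0, 36.5, 42.4, 62.1, 76.4, 93.2, 101.2.
The total first reaches 37 DD on day 6.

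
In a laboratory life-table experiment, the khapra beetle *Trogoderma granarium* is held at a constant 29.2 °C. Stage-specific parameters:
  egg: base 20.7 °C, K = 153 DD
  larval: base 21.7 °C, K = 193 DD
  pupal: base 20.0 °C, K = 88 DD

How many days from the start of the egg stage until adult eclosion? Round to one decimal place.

egg: 153 / (29.2 − 20.7) = 153 / 8.5 = 18.000 d.
larval: 193 / (29.2 − 21.7) = 193 / 7.5 = 25.733 d.
pupal: 88 / (29.2 − 20.0) = 88 / 9.2 = 9.565 d.
Sum = 53.299 ≈ 53.3 days.

53.3 days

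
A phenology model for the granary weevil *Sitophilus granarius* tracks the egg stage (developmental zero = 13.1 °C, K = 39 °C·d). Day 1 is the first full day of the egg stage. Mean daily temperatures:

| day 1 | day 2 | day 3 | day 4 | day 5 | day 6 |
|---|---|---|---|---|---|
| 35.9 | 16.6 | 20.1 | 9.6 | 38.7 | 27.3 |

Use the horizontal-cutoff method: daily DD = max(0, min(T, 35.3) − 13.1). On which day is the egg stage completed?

day 5

Daily DD above 13.1 °C (capped at 22.2): 22.2, 3.5, 7.0, 0.0, 22.2, 14.2.
Cumulative: 22.2, 25.7, 32.7, 32.7, 54.9, 69.1.
The total first reaches 39 DD on day 5.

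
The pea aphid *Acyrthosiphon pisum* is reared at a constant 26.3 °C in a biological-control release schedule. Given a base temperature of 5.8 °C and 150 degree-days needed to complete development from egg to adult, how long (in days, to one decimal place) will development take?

7.3 days

Daily accumulation = 26.3 − 5.8 = 20.5 DD/day.
Duration = 150 / 20.5 = 7.317 ≈ 7.3 days.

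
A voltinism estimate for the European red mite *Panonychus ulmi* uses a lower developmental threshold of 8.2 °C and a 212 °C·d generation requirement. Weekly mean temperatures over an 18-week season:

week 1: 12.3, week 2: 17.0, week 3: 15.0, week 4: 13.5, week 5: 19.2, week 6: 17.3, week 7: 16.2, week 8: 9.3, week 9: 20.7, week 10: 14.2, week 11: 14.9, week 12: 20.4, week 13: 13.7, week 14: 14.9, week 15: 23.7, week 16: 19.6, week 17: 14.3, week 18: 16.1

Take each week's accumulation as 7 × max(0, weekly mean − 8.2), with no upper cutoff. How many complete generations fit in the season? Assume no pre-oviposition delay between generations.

4 generations

Weekly DD (7 × max(0, T̄ − 8.2)): 28.7, 61.6, 47.6, 37.1, 77.0, 63.7, 56.0, 7.7, 87.5, 42.0, 46.9, 85.4, 38.5, 46.9, 108.5, 79.8, 42.7, 55.3.
Season total = 1012.9 DD.
Complete generations = ⌊1012.9 / 212⌋ = 4.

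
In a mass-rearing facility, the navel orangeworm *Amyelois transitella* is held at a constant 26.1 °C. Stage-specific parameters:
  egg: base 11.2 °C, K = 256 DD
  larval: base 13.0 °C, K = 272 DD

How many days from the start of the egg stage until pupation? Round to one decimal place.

37.9 days

egg: 256 / (26.1 − 11.2) = 256 / 14.9 = 17.181 d.
larval: 272 / (26.1 − 13.0) = 272 / 13.1 = 20.763 d.
Sum = 37.945 ≈ 37.9 days.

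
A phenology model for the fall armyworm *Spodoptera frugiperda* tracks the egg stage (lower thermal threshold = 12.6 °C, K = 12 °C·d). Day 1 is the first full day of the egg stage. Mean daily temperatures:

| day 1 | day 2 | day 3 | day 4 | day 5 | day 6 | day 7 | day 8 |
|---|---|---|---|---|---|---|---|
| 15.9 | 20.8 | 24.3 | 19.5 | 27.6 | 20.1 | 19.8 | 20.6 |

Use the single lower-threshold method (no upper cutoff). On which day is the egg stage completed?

day 3

Daily DD above 12.6 °C: 3.3, 8.2, 11.7, 6.9, 15.0, 7.5, 7.2, 8.0.
Cumulative: 3.3, 11.5, 23.2, 30.1, 45.1, 52.6, 59.8, 67.8.
The total first reaches 12 DD on day 3.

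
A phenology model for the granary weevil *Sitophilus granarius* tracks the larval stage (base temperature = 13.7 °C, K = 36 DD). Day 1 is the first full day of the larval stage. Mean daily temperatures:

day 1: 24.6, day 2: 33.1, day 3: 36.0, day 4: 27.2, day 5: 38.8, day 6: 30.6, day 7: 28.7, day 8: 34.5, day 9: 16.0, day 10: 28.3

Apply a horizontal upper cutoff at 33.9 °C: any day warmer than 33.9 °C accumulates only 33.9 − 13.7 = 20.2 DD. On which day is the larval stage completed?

Daily DD above 13.7 °C (capped at 20.2): 10.9, 19.4, 20.2, 13.5, 20.2, 16.9, 15.0, 20.2, 2.3, 14.6.
Cumulative: 10.9, 30.3, 50.5, 64.0, 84.2, 101.1, 116.1, 136.3, 138.6, 153.2.
The total first reaches 36 DD on day 3.

day 3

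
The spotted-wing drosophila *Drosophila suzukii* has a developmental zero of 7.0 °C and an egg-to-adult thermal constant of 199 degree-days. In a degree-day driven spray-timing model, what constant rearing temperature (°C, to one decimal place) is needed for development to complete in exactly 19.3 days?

17.3 °C

Required daily accumulation = 199 / 19.3 = 10.311 DD/day.
T = T_base + 10.311 = 7.0 + 10.311 = 17.311 ≈ 17.3 °C.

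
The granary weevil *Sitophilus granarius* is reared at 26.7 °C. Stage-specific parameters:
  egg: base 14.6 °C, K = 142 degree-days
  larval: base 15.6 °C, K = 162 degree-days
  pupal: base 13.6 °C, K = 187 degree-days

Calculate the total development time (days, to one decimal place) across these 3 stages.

egg: 142 / (26.7 − 14.6) = 142 / 12.1 = 11.736 d.
larval: 162 / (26.7 − 15.6) = 162 / 11.1 = 14.595 d.
pupal: 187 / (26.7 − 13.6) = 187 / 13.1 = 14.275 d.
Sum = 40.605 ≈ 40.6 days.

40.6 days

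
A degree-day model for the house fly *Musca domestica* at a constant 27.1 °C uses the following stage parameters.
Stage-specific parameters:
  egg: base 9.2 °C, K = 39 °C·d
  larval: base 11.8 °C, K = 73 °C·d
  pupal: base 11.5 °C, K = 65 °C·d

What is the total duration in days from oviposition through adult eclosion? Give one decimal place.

11.1 days

egg: 39 / (27.1 − 9.2) = 39 / 17.9 = 2.179 d.
larval: 73 / (27.1 − 11.8) = 73 / 15.3 = 4.771 d.
pupal: 65 / (27.1 − 11.5) = 65 / 15.6 = 4.167 d.
Sum = 11.117 ≈ 11.1 days.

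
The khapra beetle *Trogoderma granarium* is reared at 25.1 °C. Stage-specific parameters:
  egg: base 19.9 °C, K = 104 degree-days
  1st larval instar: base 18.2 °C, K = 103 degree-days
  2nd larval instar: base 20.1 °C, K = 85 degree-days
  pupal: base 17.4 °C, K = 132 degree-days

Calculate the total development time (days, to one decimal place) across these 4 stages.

69.1 days

egg: 104 / (25.1 − 19.9) = 104 / 5.2 = 20.000 d.
1st larval instar: 103 / (25.1 − 18.2) = 103 / 6.9 = 14.928 d.
2nd larval instar: 85 / (25.1 − 20.1) = 85 / 5.0 = 17.000 d.
pupal: 132 / (25.1 − 17.4) = 132 / 7.7 = 17.143 d.
Sum = 69.070 ≈ 69.1 days.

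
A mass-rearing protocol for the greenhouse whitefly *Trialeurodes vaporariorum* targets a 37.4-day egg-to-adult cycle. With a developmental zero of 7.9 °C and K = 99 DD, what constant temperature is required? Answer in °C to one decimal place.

10.5 °C

Required daily accumulation = 99 / 37.4 = 2.647 DD/day.
T = T_base + 2.647 = 7.9 + 2.647 = 10.547 ≈ 10.5 °C.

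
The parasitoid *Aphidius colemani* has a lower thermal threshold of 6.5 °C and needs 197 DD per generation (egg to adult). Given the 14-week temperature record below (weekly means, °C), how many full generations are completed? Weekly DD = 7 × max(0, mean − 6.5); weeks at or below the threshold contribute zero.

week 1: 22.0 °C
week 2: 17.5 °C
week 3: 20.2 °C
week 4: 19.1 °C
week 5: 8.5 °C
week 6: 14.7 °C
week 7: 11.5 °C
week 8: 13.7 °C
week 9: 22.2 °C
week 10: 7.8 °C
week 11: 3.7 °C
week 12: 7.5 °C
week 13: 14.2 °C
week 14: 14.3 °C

Weekly DD (7 × max(0, T̄ − 6.5)): 108.5, 77.0, 95.9, 88.2, 14.0, 57.4, 35.0, 50.4, 109.9, 9.1, 0.0, 7.0, 53.9, 54.6.
Season total = 760.9 DD.
Complete generations = ⌊760.9 / 197⌋ = 3.

3 generations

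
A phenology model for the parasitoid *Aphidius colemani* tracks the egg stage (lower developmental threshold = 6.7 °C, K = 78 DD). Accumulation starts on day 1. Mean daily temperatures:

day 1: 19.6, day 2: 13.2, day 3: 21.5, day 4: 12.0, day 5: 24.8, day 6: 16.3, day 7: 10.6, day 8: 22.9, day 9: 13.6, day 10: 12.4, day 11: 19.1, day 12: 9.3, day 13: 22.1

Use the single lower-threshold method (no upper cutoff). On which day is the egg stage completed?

day 8

Daily DD above 6.7 °C: 12.9, 6.5, 14.8, 5.3, 18.1, 9.6, 3.9, 16.2, 6.9, 5.7, 12.4, 2.6, 15.4.
Cumulative: 12.9, 19.4, 34.2, 39.5, 57.6, 67.2, 71.1, 87.3, 94.2, 99.9, 112.3, 114.9, 130.3.
The total first reaches 78 DD on day 8.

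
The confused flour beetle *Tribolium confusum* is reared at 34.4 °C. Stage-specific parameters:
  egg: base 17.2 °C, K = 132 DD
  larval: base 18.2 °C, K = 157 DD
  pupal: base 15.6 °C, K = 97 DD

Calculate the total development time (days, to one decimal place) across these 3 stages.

22.5 days

egg: 132 / (34.4 − 17.2) = 132 / 17.2 = 7.674 d.
larval: 157 / (34.4 − 18.2) = 157 / 16.2 = 9.691 d.
pupal: 97 / (34.4 − 15.6) = 97 / 18.8 = 5.160 d.
Sum = 22.525 ≈ 22.5 days.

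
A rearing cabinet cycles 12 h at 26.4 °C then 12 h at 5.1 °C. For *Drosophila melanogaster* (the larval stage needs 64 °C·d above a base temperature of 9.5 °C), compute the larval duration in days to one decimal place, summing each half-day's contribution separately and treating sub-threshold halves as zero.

7.6 days

Day half: max(0, 26.4 − 9.5) × 0.5 = 16.9 × 0.5 = 8.45 DD.
Night half: max(0, 5.1 − 9.5) × 0.5 = 0.0 × 0.5 = 0.00 DD.
Per 24 h: 8.45 DD/day.
Duration = 64 / 8.45 = 7.574 ≈ 7.6 days.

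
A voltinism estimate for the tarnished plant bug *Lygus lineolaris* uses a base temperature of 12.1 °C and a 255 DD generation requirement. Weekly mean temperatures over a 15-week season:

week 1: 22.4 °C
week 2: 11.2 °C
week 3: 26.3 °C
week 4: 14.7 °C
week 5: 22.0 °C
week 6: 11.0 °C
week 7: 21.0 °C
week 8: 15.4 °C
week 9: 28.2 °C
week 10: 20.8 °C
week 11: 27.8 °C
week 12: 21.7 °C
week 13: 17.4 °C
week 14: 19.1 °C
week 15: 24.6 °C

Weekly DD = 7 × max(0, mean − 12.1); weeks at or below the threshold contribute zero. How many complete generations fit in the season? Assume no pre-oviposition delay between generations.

3 generations

Weekly DD (7 × max(0, T̄ − 12.1)): 72.1, 0.0, 99.4, 18.2, 69.3, 0.0, 62.3, 23.1, 112.7, 60.9, 109.9, 67.2, 37.1, 49.0, 87.5.
Season total = 868.7 DD.
Complete generations = ⌊868.7 / 255⌋ = 3.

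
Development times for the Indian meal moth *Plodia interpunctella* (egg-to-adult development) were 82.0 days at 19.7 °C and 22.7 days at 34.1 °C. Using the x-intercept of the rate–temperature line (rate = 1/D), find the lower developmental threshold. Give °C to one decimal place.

14.2 °C

Equal thermal constants: D₁(T₁ − T_b) = D₂(T₂ − T_b).
82.0·(19.7 − T_b) = 22.7·(34.1 − T_b)
T_b = (82.0·19.7 − 22.7·34.1) / (82.0 − 22.7) = 841.33 / 59.3 = 14.188 °C ≈ 14.2 °C.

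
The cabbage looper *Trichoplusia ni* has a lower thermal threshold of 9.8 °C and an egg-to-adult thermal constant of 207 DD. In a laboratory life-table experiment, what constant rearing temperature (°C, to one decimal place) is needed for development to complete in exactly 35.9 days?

15.6 °C

Required daily accumulation = 207 / 35.9 = 5.766 DD/day.
T = T_base + 5.766 = 9.8 + 5.766 = 15.566 ≈ 15.6 °C.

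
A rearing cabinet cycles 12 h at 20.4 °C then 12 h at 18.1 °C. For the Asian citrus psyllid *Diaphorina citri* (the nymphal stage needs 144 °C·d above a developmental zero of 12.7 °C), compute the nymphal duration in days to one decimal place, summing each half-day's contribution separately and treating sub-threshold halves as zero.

Day half: max(0, 20.4 − 12.7) × 0.5 = 7.7 × 0.5 = 3.85 DD.
Night half: max(0, 18.1 − 12.7) × 0.5 = 5.4 × 0.5 = 2.70 DD.
Per 24 h: 6.55 DD/day.
Duration = 144 / 6.55 = 21.985 ≈ 22.0 days.

22.0 days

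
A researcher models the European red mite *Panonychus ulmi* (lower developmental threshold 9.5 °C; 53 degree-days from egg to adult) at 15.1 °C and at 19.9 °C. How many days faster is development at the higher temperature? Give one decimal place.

4.4 days

At 15.1 °C: 53 / (15.1 − 9.5) = 53 / 5.6 = 9.464 d.
At 19.9 °C: 53 / (19.9 − 9.5) = 53 / 10.4 = 5.096 d.
Difference = |9.464 − 5.096| = 4.368 ≈ 4.4 days.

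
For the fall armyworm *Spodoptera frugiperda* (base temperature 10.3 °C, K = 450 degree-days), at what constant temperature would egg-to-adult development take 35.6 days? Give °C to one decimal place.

22.9 °C

Required daily accumulation = 450 / 35.6 = 12.640 DD/day.
T = T_base + 12.640 = 10.3 + 12.640 = 22.940 ≈ 22.9 °C.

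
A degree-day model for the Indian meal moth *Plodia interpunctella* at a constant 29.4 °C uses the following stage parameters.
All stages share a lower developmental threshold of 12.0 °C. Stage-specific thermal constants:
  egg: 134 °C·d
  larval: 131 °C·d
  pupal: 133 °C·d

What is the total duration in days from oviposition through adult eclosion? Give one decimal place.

Daily accumulation at 29.4 °C = 29.4 − 12.0 = 17.4 DD/day.
Total K = 134 + 131 + 133 = 398 DD.
Total duration = 398 / 17.4 = 22.874 ≈ 22.9 days.

22.9 days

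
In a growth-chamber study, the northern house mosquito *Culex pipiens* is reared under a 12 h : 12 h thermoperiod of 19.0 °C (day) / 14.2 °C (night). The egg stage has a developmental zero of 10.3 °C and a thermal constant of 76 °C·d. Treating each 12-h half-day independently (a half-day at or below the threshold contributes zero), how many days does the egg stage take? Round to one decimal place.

Day half: max(0, 19.0 − 10.3) × 0.5 = 8.7 × 0.5 = 4.35 DD.
Night half: max(0, 14.2 − 10.3) × 0.5 = 3.9 × 0.5 = 1.95 DD.
Per 24 h: 6.30 DD/day.
Duration = 76 / 6.30 = 12.063 ≈ 12.1 days.

12.1 days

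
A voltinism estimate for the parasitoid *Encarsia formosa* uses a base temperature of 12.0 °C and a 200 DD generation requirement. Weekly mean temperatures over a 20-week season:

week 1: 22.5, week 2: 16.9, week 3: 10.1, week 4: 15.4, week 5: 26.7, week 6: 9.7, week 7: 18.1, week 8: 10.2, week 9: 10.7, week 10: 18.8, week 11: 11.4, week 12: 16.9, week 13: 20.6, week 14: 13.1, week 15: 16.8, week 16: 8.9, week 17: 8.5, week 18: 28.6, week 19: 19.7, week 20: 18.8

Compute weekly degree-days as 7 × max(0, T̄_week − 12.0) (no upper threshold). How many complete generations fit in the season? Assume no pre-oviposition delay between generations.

Weekly DD (7 × max(0, T̄ − 12.0)): 73.5, 34.3, 0.0, 23.8, 102.9, 0.0, 42.7, 0.0, 0.0, 47.6, 0.0, 34.3, 60.2, 7.7, 33.6, 0.0, 0.0, 116.2, 53.9, 47.6.
Season total = 678.3 DD.
Complete generations = ⌊678.3 / 200⌋ = 3.

3 generations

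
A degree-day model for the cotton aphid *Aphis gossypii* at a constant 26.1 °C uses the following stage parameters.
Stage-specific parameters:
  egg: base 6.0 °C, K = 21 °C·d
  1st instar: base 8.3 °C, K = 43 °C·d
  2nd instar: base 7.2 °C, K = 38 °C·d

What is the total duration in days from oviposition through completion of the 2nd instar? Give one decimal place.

5.5 days

egg: 21 / (26.1 − 6.0) = 21 / 20.1 = 1.045 d.
1st instar: 43 / (26.1 − 8.3) = 43 / 17.8 = 2.416 d.
2nd instar: 38 / (26.1 − 7.2) = 38 / 18.9 = 2.011 d.
Sum = 5.471 ≈ 5.5 days.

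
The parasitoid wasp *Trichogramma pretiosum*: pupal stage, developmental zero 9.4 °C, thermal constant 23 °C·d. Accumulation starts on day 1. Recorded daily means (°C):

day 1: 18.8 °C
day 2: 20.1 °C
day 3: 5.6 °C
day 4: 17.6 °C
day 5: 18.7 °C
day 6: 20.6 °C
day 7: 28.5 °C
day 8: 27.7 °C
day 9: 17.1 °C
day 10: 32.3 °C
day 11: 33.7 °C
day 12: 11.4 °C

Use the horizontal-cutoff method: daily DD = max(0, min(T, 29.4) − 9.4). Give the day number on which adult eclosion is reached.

Daily DD above 9.4 °C (capped at 20.0): 9.4, 10.7, 0.0, 8.2, 9.3, 11.2, 19.1, 18.3, 7.7, 20.0, 20.0, 2.0.
Cumulative: 9.4, 20.1, 20.1, 28.3, 37.6, 48.8, 67.9, 86.2, 93.9, 113.9, 133.9, 135.9.
The total first reaches 23 DD on day 4.

day 4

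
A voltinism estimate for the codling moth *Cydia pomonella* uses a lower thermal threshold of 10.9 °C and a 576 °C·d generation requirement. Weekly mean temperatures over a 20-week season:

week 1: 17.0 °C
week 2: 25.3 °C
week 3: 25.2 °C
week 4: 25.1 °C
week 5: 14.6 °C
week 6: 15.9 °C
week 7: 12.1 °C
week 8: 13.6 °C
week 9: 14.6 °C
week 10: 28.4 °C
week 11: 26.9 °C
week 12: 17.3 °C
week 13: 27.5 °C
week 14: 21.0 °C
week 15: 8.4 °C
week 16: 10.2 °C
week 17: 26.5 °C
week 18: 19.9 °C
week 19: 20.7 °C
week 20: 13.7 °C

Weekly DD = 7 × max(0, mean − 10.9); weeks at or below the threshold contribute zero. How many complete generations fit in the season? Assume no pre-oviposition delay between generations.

2 generations

Weekly DD (7 × max(0, T̄ − 10.9)): 42.7, 100.8, 100.1, 99.4, 25.9, 35.0, 8.4, 18.9, 25.9, 122.5, 112.0, 44.8, 116.2, 70.7, 0.0, 0.0, 109.2, 63.0, 68.6, 19.6.
Season total = 1183.7 DD.
Complete generations = ⌊1183.7 / 576⌋ = 2.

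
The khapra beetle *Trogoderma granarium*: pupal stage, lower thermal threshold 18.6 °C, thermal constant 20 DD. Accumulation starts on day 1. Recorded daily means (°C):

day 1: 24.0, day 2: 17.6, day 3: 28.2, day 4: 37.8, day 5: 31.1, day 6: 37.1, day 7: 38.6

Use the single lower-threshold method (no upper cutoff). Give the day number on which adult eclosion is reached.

Daily DD above 18.6 °C: 5.4, 0.0, 9.6, 19.2, 12.5, 18.5, 20.0.
Cumulative: 5.4, 5.4, 15.0, 34.2, 46.7, 65.2, 85.2.
The total first reaches 20 DD on day 4.

day 4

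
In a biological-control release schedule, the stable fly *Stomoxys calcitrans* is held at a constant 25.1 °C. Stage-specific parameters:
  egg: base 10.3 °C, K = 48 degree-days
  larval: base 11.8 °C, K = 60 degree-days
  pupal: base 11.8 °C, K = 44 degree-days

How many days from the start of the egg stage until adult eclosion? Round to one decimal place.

11.1 days

egg: 48 / (25.1 − 10.3) = 48 / 14.8 = 3.243 d.
larval: 60 / (25.1 − 11.8) = 60 / 13.3 = 4.511 d.
pupal: 44 / (25.1 − 11.8) = 44 / 13.3 = 3.308 d.
Sum = 11.063 ≈ 11.1 days.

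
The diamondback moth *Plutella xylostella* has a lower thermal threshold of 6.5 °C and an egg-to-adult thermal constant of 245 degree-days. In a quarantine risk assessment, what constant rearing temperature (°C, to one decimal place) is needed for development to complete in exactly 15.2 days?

22.6 °C

Required daily accumulation = 245 / 15.2 = 16.118 DD/day.
T = T_base + 16.118 = 6.5 + 16.118 = 22.618 ≈ 22.6 °C.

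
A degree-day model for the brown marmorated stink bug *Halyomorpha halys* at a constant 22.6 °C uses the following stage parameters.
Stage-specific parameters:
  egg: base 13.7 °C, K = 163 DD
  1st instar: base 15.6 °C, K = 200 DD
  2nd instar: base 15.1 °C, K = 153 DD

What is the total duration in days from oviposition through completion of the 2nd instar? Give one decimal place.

egg: 163 / (22.6 − 13.7) = 163 / 8.9 = 18.315 d.
1st instar: 200 / (22.6 − 15.6) = 200 / 7.0 = 28.571 d.
2nd instar: 153 / (22.6 − 15.1) = 153 / 7.5 = 20.400 d.
Sum = 67.286 ≈ 67.3 days.

67.3 days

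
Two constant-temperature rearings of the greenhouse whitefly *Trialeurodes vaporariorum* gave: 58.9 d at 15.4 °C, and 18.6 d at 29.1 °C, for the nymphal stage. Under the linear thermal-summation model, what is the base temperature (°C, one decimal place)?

Linear rate model ⇒ the product D·(T − T_b) is constant across temperatures.
58.9·(15.4 − T_b) = 18.6·(29.1 − T_b)
T_b = (58.9·15.4 − 18.6·29.1) / (58.9 − 18.6) = 365.80 / 40.3 = 9.077 °C ≈ 9.1 °C.

9.1 °C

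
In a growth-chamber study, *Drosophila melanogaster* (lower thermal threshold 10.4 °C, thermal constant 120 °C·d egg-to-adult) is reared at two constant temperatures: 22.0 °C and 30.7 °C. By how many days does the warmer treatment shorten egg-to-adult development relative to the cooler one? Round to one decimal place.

At 22.0 °C: 120 / (22.0 − 10.4) = 120 / 11.6 = 10.345 d.
At 30.7 °C: 120 / (30.7 − 10.4) = 120 / 20.3 = 5.911 d.
Difference = |10.345 − 5.911| = 4.433 ≈ 4.4 days.

4.4 days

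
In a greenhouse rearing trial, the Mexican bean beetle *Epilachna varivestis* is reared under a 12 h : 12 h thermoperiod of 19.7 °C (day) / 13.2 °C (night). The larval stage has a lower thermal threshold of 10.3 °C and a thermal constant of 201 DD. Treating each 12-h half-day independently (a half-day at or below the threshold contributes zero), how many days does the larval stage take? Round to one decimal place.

32.7 days

Day half: max(0, 19.7 − 10.3) × 0.5 = 9.4 × 0.5 = 4.70 DD.
Night half: max(0, 13.2 − 10.3) × 0.5 = 2.9 × 0.5 = 1.45 DD.
Per 24 h: 6.15 DD/day.
Duration = 201 / 6.15 = 32.683 ≈ 32.7 days.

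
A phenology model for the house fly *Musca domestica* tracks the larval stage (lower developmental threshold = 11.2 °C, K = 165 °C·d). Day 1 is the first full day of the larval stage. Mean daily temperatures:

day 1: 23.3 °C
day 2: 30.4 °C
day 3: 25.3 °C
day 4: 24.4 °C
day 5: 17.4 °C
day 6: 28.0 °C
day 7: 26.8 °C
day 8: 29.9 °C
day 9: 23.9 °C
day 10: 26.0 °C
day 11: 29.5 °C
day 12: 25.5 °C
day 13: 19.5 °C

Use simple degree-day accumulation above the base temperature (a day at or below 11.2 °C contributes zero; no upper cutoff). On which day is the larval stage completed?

Daily DD above 11.2 °C: 12.1, 19.2, 14.1, 13.2, 6.2, 16.8, 15.6, 18.7, 12.7, 14.8, 18.3, 14.3, 8.3.
Cumulative: 12.1, 31.3, 45.4, 58.6, 64.8, 81.6, 97.2, 115.9, 128.6, 143.4, 161.7, 176.0, 184.3.
The total first reaches 165 DD on day 12.

day 12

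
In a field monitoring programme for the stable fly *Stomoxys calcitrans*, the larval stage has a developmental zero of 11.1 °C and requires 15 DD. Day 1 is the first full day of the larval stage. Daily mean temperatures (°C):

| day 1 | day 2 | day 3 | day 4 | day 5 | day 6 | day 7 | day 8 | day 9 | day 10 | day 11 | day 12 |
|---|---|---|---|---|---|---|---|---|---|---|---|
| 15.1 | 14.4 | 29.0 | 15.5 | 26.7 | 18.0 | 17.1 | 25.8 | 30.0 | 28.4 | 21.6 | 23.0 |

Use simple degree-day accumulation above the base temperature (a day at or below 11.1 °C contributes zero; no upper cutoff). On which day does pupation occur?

day 3

Daily DD above 11.1 °C: 4.0, 3.3, 17.9, 4.4, 15.6, 6.9, 6.0, 14.7, 18.9, 17.3, 10.5, 11.9.
Cumulative: 4.0, 7.3, 25.2, 29.6, 45.2, 52.1, 58.1, 72.8, 91.7, 109.0, 119.5, 131.4.
The total first reaches 15 DD on day 3.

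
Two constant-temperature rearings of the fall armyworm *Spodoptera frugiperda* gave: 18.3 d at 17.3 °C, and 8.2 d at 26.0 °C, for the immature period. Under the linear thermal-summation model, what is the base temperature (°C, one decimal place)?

Linear rate model ⇒ the product D·(T − T_b) is constant across temperatures.
18.3·(17.3 − T_b) = 8.2·(26.0 − T_b)
T_b = (18.3·17.3 − 8.2·26.0) / (18.3 − 8.2) = 103.39 / 10.1 = 10.237 °C ≈ 10.2 °C.

10.2 °C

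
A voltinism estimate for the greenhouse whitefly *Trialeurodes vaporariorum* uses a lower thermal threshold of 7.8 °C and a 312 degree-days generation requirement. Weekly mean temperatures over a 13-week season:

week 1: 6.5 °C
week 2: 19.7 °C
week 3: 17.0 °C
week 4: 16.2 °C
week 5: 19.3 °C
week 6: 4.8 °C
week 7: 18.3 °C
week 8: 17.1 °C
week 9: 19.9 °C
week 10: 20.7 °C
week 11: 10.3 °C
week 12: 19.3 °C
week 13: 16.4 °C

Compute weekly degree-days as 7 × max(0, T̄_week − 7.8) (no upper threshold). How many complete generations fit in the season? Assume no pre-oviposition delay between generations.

Weekly DD (7 × max(0, T̄ − 7.8)): 0.0, 83.3, 64.4, 58.8, 80.5, 0.0, 73.5, 65.1, 84.7, 90.3, 17.5, 80.5, 60.2.
Season total = 758.8 DD.
Complete generations = ⌊758.8 / 312⌋ = 2.

2 generations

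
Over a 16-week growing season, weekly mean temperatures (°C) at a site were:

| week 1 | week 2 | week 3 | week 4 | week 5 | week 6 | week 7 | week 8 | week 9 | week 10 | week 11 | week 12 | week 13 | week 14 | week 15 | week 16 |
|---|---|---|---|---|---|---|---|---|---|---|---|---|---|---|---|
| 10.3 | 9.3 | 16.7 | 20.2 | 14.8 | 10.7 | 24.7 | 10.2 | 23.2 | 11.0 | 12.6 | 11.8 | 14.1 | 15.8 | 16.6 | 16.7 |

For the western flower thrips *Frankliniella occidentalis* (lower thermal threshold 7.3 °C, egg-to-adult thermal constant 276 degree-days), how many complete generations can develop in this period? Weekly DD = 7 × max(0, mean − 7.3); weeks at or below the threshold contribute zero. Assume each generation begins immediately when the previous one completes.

Weekly DD (7 × max(0, T̄ − 7.3)): 21.0, 14.0, 65.8, 90.3, 52.5, 23.8, 121.8, 20.3, 111.3, 25.9, 37.1, 31.5, 47.6, 59.5, 65.1, 65.8.
Season total = 853.3 DD.
Complete generations = ⌊853.3 / 276⌋ = 3.

3 generations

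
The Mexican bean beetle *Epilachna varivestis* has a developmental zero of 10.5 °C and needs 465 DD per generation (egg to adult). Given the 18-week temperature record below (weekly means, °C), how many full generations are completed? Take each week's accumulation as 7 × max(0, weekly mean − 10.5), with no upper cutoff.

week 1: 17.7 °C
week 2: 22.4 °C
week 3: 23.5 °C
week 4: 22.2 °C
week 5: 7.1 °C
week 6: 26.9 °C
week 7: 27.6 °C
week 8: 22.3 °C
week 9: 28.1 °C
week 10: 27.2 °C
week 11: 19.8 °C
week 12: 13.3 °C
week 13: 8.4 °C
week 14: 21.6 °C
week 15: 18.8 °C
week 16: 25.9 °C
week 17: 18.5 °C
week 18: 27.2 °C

Weekly DD (7 × max(0, T̄ − 10.5)): 50.4, 83.3, 91.0, 81.9, 0.0, 114.8, 119.7, 82.6, 123.2, 116.9, 65.1, 19.6, 0.0, 77.7, 58.1, 107.8, 56.0, 116.9.
Season total = 1365.0 DD.
Complete generations = ⌊1365.0 / 465⌋ = 2.

2 generations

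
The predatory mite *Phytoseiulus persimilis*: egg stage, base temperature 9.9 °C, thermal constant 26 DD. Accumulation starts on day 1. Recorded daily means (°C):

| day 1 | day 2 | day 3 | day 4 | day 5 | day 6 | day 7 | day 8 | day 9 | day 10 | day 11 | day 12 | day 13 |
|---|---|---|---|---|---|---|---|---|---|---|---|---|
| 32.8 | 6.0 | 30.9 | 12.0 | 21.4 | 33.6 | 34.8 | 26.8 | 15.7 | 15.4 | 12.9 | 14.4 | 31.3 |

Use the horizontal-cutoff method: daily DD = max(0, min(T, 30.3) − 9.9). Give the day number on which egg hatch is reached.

Daily DD above 9.9 °C (capped at 20.4): 20.4, 0.0, 20.4, 2.1, 11.5, 20.4, 20.4, 16.9, 5.8, 5.5, 3.0, 4.5, 20.4.
Cumulative: 20.4, 20.4, 40.8, 42.9, 54.4, 74.8, 95.2, 112.1, 117.9, 123.4, 126.4, 130.9, 151.3.
The total first reaches 26 DD on day 3.

day 3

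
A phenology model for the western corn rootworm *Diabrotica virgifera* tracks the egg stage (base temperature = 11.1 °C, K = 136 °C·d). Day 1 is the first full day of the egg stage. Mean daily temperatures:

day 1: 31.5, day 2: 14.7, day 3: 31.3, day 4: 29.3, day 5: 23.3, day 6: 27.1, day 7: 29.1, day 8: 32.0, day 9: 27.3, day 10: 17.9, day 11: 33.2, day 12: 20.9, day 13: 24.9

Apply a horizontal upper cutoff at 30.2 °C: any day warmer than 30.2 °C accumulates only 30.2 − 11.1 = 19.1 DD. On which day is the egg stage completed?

day 9

Daily DD above 11.1 °C (capped at 19.1): 19.1, 3.6, 19.1, 18.2, 12.2, 16.0, 18.0, 19.1, 16.2, 6.8, 19.1, 9.8, 13.8.
Cumulative: 19.1, 22.7, 41.8, 60.0, 72.2, 88.2, 106.2, 125.3, 141.5, 148.3, 167.4, 177.2, 191.0.
The total first reaches 136 DD on day 9.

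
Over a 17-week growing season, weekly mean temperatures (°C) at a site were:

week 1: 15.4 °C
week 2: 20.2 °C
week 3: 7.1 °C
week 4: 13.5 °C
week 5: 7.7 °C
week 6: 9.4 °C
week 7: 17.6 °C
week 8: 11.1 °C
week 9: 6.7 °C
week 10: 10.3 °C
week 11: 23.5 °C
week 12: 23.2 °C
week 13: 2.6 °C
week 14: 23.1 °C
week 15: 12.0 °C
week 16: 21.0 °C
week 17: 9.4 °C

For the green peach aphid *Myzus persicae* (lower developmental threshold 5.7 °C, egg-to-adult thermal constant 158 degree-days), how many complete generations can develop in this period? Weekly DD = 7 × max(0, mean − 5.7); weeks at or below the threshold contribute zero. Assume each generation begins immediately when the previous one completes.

Weekly DD (7 × max(0, T̄ − 5.7)): 67.9, 101.5, 9.8, 54.6, 14.0, 25.9, 83.3, 37.8, 7.0, 32.2, 124.6, 122.5, 0.0, 121.8, 44.1, 107.1, 25.9.
Season total = 980.0 DD.
Complete generations = ⌊980.0 / 158⌋ = 6.

6 generations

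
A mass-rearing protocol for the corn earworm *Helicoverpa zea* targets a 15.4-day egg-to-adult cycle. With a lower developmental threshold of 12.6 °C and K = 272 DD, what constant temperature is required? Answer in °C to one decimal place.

Required daily accumulation = 272 / 15.4 = 17.662 DD/day.
T = T_base + 17.662 = 12.6 + 17.662 = 30.262 ≈ 30.3 °C.

30.3 °C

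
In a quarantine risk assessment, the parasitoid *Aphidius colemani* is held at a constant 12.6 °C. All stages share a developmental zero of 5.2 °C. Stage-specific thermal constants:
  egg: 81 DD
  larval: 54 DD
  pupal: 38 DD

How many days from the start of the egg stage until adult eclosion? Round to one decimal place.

Daily accumulation at 12.6 °C = 12.6 − 5.2 = 7.4 DD/day.
Total K = 81 + 54 + 38 = 173 DD.
Total duration = 173 / 7.4 = 23.378 ≈ 23.4 days.

23.4 days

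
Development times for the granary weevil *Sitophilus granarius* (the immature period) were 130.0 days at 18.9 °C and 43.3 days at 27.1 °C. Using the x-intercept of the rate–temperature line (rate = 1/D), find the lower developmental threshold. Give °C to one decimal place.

Linear rate model ⇒ the product D·(T − T_b) is constant across temperatures.
130.0·(18.9 − T_b) = 43.3·(27.1 − T_b)
T_b = (130.0·18.9 − 43.3·27.1) / (130.0 − 43.3) = 1283.57 / 86.7 = 14.805 °C ≈ 14.8 °C.

14.8 °C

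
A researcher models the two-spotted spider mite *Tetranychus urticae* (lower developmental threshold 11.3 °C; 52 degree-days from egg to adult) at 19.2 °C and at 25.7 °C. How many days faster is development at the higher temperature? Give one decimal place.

3.0 days

At 19.2 °C: 52 / (19.2 − 11.3) = 52 / 7.9 = 6.582 d.
At 25.7 °C: 52 / (25.7 − 11.3) = 52 / 14.4 = 3.611 d.
Difference = |6.582 − 3.611| = 2.971 ≈ 3.0 days.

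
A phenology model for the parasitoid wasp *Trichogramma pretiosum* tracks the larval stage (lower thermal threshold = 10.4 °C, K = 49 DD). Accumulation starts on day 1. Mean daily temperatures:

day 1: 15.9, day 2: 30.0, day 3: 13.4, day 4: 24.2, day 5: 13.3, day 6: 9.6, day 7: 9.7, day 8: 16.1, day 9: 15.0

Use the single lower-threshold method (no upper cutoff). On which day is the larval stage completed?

Daily DD above 10.4 °C: 5.5, 19.6, 3.0, 13.8, 2.9, 0.0, 0.0, 5.7, 4.6.
Cumulative: 5.5, 25.1, 28.1, 41.9, 44.8, 44.8, 44.8, 50.5, 55.1.
The total first reaches 49 DD on day 8.

day 8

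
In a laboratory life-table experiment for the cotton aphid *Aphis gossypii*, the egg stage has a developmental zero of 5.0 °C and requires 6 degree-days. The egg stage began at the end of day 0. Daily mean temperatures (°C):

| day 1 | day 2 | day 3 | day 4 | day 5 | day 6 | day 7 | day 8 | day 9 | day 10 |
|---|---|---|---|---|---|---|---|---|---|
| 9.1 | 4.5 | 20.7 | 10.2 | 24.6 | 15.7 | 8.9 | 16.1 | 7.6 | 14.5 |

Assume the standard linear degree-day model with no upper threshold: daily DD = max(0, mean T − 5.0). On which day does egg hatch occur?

Daily DD above 5.0 °C: 4.1, 0.0, 15.7, 5.2, 19.6, 10.7, 3.9, 11.1, 2.6, 9.5.
Cumulative: 4.1, 4.1, 19.8, 25.0, 44.6, 55.3, 59.2, 70.3, 72.9, 82.4.
The total first reaches 6 DD on day 3.

day 3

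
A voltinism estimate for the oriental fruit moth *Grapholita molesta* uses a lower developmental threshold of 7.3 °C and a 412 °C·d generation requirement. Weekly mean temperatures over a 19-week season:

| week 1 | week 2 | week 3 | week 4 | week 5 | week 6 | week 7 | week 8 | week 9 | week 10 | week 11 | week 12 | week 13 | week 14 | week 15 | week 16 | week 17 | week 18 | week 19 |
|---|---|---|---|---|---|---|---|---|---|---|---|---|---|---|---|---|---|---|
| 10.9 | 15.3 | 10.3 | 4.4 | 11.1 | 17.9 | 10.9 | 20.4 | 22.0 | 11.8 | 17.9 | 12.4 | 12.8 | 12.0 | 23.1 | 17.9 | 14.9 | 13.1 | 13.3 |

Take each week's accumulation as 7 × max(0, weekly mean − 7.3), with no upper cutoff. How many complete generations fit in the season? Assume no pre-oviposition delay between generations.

Weekly DD (7 × max(0, T̄ − 7.3)): 25.2, 56.0, 21.0, 0.0, 26.6, 74.2, 25.2, 91.7, 102.9, 31.5, 74.2, 35.7, 38.5, 32.9, 110.6, 74.2, 53.2, 40.6, 42.0.
Season total = 956.2 DD.
Complete generations = ⌊956.2 / 412⌋ = 2.

2 generations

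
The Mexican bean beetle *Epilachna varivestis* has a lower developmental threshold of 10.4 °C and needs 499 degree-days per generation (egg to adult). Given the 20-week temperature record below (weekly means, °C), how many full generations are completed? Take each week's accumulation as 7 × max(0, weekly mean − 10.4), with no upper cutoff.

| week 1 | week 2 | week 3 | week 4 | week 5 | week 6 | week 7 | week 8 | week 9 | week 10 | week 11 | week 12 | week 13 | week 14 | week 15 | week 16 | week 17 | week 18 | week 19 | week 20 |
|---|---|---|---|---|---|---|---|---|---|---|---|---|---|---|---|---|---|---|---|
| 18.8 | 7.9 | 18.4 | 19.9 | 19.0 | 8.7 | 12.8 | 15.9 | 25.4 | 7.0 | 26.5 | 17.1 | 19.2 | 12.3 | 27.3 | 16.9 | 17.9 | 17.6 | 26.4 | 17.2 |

Weekly DD (7 × max(0, T̄ − 10.4)): 58.8, 0.0, 56.0, 66.5, 60.2, 0.0, 16.8, 38.5, 105.0, 0.0, 112.7, 46.9, 61.6, 13.3, 118.3, 45.5, 52.5, 50.4, 112.0, 47.6.
Season total = 1062.6 DD.
Complete generations = ⌊1062.6 / 499⌋ = 2.

2 generations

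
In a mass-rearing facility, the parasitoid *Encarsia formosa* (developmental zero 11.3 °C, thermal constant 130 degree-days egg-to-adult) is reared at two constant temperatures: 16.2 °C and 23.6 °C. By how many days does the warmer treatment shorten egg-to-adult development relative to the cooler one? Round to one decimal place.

16.0 days

At 16.2 °C: 130 / (16.2 − 11.3) = 130 / 4.9 = 26.531 d.
At 23.6 °C: 130 / (23.6 − 11.3) = 130 / 12.3 = 10.569 d.
Difference = |26.531 − 10.569| = 15.962 ≈ 16.0 days.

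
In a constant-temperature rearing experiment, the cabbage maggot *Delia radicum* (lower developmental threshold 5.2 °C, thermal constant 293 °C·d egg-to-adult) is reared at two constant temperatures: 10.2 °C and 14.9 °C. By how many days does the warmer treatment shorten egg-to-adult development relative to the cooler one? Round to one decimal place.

28.4 days

At 10.2 °C: 293 / (10.2 − 5.2) = 293 / 5.0 = 58.600 d.
At 14.9 °C: 293 / (14.9 − 5.2) = 293 / 9.7 = 30.206 d.
Difference = |58.600 − 30.206| = 28.394 ≈ 28.4 days.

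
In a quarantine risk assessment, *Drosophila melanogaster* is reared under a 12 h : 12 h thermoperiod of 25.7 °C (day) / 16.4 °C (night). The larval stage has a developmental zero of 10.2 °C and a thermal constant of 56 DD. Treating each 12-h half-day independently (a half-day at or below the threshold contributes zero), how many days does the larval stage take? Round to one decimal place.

5.2 days

Day half: max(0, 25.7 − 10.2) × 0.5 = 15.5 × 0.5 = 7.75 DD.
Night half: max(0, 16.4 − 10.2) × 0.5 = 6.2 × 0.5 = 3.10 DD.
Per 24 h: 10.85 DD/day.
Duration = 56 / 10.85 = 5.161 ≈ 5.2 days.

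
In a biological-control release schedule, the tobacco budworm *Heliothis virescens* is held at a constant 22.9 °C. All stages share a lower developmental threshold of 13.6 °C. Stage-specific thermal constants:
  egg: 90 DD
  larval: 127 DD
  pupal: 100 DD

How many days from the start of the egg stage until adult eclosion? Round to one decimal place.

34.1 days

Daily accumulation at 22.9 °C = 22.9 − 13.6 = 9.3 DD/day.
Total K = 90 + 127 + 100 = 317 DD.
Total duration = 317 / 9.3 = 34.086 ≈ 34.1 days.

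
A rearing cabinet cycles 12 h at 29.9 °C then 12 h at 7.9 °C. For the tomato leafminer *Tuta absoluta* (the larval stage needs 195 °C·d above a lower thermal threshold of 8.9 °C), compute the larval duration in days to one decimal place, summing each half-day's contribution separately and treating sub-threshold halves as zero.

Day half: max(0, 29.9 − 8.9) × 0.5 = 21.0 × 0.5 = 10.50 DD.
Night half: max(0, 7.9 − 8.9) × 0.5 = 0.0 × 0.5 = 0.00 DD.
Per 24 h: 10.50 DD/day.
Duration = 195 / 10.50 = 18.571 ≈ 18.6 days.

18.6 days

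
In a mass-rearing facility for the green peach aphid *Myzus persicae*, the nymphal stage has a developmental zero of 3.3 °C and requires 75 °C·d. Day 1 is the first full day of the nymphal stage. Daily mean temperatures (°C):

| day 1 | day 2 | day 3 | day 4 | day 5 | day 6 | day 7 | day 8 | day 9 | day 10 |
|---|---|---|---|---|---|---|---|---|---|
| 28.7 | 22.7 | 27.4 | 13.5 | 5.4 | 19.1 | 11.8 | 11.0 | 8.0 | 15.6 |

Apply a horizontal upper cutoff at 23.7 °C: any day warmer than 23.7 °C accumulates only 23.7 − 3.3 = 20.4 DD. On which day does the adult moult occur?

day 6

Daily DD above 3.3 °C (capped at 20.4): 20.4, 19.4, 20.4, 10.2, 2.1, 15.8, 8.5, 7.7, 4.7, 12.3.
Cumulative: 20.4, 39.8, 60.2, 70.4, 72.5, 88.3, 96.8, 104.5, 109.2, 121.5.
The total first reaches 75 DD on day 6.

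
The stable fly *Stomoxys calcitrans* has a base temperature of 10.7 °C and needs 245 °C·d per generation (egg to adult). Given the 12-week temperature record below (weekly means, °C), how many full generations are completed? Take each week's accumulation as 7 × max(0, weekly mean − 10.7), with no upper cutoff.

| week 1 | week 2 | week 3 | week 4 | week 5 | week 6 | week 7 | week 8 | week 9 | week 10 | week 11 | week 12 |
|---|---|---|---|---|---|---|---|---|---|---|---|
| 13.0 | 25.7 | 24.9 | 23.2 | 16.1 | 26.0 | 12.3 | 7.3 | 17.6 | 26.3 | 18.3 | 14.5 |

Weekly DD (7 × max(0, T̄ − 10.7)): 16.1, 105.0, 99.4, 87.5, 37.8, 107.1, 11.2, 0.0, 48.3, 109.2, 53.2, 26.6.
Season total = 701.4 DD.
Complete generations = ⌊701.4 / 245⌋ = 2.

2 generations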